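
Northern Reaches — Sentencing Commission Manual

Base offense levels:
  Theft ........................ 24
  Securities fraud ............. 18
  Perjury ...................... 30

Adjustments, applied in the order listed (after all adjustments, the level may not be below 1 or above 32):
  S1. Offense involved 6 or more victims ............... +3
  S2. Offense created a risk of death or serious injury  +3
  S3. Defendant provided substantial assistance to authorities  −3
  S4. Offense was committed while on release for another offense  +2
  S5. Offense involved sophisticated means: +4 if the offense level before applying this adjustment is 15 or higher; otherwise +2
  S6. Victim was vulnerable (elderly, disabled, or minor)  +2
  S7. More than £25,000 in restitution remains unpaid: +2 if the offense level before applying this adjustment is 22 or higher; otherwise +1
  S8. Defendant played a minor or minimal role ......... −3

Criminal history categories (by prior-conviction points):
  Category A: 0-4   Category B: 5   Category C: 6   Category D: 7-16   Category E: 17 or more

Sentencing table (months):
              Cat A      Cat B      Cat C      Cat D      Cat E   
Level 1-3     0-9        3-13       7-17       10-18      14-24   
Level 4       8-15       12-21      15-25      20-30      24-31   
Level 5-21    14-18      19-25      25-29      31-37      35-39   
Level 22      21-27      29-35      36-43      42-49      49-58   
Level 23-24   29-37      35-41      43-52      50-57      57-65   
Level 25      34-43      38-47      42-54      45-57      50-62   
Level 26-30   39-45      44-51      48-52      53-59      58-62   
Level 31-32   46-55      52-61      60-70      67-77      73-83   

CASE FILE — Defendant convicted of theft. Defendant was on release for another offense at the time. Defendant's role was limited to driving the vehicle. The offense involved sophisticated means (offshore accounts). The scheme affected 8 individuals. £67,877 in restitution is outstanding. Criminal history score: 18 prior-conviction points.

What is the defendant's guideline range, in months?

Base offense level for theft: 24.
S1 applies: 24 + 3 = 27.
S3 does not apply.
S4 applies: 27 + 2 = 29.
S5 applies (level before this adjustment is 29 ≥ 15, so +4): 29 + 4 = 33.
S6 does not apply.
S7 applies (level before this adjustment is 33 ≥ 22, so +2): 33 + 2 = 35.
S8 applies: 35 − 3 = 32.
Final offense level: 32.
Criminal history: 18 prior points → Category E (17+).
Level 32 falls in the 31-32 band.
Grid: Level 31-32 × Category E = 73-83 months.

73-83 months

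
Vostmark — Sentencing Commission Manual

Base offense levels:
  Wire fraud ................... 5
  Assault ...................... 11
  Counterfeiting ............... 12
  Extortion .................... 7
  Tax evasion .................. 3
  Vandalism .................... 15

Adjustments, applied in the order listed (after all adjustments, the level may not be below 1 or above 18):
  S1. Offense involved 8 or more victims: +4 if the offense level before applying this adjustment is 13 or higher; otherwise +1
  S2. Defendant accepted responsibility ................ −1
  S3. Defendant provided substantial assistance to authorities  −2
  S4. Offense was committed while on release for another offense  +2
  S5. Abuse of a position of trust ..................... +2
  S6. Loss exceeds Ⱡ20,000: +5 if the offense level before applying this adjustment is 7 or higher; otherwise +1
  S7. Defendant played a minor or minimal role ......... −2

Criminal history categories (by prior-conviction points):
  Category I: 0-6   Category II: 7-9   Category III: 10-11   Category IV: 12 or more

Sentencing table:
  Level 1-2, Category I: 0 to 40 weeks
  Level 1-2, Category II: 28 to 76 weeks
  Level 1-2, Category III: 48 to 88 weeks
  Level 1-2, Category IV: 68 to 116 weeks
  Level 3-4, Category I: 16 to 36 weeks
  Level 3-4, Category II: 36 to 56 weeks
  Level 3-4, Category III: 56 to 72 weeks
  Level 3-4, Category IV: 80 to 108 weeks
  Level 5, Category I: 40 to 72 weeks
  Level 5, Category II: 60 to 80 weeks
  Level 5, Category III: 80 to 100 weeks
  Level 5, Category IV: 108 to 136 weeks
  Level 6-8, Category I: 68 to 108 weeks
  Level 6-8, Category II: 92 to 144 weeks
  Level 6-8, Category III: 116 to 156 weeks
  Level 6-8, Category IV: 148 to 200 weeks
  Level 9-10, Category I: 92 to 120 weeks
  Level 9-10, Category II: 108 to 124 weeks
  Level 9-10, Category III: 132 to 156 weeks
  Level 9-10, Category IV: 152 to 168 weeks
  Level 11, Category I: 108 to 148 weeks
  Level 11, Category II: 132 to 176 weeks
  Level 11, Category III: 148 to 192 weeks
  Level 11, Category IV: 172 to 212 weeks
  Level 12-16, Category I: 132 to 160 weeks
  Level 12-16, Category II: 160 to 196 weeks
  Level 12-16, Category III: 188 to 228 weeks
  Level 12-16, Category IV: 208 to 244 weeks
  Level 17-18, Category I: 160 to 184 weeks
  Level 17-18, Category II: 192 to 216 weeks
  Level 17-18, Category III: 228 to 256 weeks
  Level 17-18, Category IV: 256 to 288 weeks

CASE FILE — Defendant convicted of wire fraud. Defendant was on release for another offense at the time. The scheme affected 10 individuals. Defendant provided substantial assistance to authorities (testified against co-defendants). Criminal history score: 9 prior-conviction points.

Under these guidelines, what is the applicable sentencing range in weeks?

Base offense level for wire fraud: 5.
S1 applies (level before this adjustment is 5 < 13, so +1): 5 + 1 = 6.
S2 does not apply.
S3 applies: 6 − 2 = 4.
S4 applies: 4 + 2 = 6.
S6 does not apply.
Final offense level: 6.
Criminal history: 9 prior points → Category II (7-9).
Level 6 falls in the 6-8 band.
Grid: Level 6-8 × Category II = 92-144 weeks.

92-144 weeks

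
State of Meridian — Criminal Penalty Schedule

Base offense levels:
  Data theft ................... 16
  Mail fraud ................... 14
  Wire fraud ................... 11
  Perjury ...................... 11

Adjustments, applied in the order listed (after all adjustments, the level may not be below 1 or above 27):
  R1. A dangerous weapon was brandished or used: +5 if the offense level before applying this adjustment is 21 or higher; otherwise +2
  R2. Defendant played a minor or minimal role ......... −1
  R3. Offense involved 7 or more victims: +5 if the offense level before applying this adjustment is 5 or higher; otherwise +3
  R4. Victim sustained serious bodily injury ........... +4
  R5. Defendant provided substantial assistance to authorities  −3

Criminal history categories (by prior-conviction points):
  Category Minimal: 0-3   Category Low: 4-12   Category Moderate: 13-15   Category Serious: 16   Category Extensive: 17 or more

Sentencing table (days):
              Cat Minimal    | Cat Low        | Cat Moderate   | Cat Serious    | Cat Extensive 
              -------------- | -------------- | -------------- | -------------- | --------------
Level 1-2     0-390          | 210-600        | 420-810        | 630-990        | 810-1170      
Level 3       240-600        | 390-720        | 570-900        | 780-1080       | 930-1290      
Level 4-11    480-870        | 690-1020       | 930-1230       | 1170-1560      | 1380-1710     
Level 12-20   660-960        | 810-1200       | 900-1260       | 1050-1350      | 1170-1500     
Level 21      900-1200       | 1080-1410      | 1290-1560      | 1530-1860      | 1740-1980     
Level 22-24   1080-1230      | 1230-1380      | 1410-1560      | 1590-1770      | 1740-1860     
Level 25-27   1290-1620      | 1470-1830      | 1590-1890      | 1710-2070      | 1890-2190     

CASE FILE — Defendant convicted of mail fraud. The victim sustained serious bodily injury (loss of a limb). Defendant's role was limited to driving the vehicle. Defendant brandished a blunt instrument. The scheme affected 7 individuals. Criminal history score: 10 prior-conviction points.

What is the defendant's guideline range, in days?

Base offense level for mail fraud: 14.
R1 applies (level before this adjustment is 14 < 21, so +2): 14 + 2 = 16.
R2 applies: 16 − 1 = 15.
R3 applies (level before this adjustment is 15 ≥ 5, so +5): 15 + 5 = 20.
R4 applies: 20 + 4 = 24.
Final offense level: 24.
Criminal history: 10 prior points → Category Low (4-12).
Level 24 falls in the 22-24 band.
Grid: Level 22-24 × Category Low = 1230-1380 days.

1230-1380 days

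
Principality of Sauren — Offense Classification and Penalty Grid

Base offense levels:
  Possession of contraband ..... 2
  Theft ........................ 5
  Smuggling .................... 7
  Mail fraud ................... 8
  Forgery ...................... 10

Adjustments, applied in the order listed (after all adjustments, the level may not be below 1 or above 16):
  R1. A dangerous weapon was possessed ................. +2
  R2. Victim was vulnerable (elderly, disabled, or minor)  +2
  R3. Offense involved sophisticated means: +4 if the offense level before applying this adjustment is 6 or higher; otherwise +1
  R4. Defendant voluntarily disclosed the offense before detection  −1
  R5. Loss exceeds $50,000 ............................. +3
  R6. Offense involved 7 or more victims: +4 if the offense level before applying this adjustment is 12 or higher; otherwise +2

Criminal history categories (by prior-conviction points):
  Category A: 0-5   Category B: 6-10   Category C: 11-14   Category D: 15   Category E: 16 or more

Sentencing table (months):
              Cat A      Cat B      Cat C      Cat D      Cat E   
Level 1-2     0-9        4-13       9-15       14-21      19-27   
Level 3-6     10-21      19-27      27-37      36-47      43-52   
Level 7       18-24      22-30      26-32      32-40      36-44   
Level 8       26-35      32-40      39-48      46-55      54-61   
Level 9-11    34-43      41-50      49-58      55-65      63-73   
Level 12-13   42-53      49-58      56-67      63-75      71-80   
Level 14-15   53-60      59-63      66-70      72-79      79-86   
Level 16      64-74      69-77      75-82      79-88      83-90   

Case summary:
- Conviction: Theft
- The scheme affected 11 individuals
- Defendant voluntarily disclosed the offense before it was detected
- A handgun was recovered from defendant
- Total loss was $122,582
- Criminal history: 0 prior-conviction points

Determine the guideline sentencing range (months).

34-43 months

Base offense level for theft: 5.
R1 applies: 5 + 2 = 7.
R2 does not apply.
R3 does not apply.
R4 applies: 7 − 1 = 6.
R5 applies: 6 + 3 = 9.
R6 applies (level before this adjustment is 9 < 12, so +2): 9 + 2 = 11.
Final offense level: 11.
Criminal history: 0 prior points → Category A (0-5).
Level 11 falls in the 9-11 band.
Grid: Level 9-11 × Category A = 34-43 months.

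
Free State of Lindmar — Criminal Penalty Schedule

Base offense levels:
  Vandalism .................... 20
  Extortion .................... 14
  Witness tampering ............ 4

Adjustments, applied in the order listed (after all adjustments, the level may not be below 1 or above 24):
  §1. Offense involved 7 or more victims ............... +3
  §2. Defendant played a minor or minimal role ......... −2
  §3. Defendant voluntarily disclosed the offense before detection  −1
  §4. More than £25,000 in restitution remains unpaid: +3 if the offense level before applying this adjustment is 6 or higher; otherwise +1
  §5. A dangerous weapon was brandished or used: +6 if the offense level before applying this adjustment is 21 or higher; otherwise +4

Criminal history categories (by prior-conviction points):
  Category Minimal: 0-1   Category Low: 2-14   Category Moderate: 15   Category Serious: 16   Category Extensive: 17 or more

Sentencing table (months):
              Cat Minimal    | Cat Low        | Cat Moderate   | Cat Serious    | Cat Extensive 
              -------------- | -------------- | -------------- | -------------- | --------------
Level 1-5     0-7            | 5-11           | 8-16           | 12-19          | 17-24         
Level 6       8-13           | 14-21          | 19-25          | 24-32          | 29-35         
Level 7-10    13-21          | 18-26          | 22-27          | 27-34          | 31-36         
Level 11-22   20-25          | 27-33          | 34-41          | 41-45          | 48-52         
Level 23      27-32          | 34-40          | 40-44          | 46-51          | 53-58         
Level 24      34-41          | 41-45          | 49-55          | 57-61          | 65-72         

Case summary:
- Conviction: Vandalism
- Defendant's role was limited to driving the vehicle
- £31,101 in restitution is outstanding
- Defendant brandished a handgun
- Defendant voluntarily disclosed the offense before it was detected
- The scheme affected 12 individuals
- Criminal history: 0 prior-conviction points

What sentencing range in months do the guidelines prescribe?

Base offense level for vandalism: 20.
§1 applies: 20 + 3 = 23.
§2 applies: 23 − 2 = 21.
§3 applies: 21 − 1 = 20.
§4 applies (level before this adjustment is 20 ≥ 6, so +3): 20 + 3 = 23.
§5 applies (level before this adjustment is 23 ≥ 21, so +6): 23 + 6 = 29.
Level 29 exceeds the maximum of 24; capped at 24.
Final offense level: 24.
Criminal history: 0 prior points → Category Minimal (0-1).
Level 24 falls in the 24 band.
Grid: Level 24 × Category Minimal = 34-41 months.

34-41 months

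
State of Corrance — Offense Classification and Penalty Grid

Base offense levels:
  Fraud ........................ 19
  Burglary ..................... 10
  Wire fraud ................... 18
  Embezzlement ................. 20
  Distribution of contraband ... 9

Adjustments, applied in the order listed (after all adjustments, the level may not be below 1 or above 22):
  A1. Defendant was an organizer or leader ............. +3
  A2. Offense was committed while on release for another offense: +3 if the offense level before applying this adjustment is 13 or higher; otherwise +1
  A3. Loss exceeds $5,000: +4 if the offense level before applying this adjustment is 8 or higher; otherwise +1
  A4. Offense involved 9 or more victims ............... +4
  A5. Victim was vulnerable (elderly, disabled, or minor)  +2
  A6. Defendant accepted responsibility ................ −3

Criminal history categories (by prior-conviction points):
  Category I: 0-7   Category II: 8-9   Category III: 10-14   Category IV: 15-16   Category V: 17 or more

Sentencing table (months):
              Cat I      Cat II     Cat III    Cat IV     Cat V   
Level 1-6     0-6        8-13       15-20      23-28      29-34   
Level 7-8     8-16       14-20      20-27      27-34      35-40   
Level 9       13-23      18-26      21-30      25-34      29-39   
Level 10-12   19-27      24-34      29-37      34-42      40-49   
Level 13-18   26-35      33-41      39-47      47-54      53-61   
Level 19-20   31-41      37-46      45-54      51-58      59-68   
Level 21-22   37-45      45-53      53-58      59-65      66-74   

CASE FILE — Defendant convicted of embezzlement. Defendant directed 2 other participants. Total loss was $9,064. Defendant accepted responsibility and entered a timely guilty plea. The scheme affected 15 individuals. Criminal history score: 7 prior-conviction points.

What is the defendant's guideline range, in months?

Base offense level for embezzlement: 20.
A1 applies: 20 + 3 = 23.
A2 does not apply.
A3 applies (level before this adjustment is 23 ≥ 8, so +4): 23 + 4 = 27.
A4 applies: 27 + 4 = 31.
A6 applies: 31 − 3 = 28.
Level 28 exceeds the maximum of 22; capped at 22.
Final offense level: 22.
Criminal history: 7 prior points → Category I (0-7).
Level 22 falls in the 21-22 band.
Grid: Level 21-22 × Category I = 37-45 months.

37-45 months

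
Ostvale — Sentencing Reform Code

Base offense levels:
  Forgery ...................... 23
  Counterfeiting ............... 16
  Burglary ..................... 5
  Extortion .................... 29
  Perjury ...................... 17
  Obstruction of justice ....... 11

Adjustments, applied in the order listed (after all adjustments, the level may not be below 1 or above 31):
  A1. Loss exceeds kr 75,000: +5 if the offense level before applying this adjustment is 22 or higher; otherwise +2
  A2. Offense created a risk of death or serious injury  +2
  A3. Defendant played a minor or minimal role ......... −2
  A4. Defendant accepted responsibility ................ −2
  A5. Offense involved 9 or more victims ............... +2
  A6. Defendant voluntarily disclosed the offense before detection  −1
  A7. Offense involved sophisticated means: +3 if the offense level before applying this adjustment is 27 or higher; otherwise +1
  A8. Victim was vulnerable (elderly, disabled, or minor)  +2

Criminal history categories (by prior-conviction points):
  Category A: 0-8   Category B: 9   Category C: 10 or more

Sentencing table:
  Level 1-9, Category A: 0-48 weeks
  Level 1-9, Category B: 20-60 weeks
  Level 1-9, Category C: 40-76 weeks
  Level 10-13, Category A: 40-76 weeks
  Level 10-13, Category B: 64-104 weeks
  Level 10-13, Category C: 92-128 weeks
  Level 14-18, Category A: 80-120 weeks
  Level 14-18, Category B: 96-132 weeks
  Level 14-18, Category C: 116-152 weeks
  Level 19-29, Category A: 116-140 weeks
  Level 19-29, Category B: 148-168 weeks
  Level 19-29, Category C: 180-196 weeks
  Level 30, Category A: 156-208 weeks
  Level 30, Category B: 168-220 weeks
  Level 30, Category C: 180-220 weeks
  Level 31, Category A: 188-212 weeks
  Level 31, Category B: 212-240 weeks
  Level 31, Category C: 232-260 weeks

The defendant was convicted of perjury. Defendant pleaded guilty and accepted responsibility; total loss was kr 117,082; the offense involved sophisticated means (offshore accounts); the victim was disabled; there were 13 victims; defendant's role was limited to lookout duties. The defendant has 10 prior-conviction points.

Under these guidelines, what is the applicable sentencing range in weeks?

180-196 weeks

Base offense level for perjury: 17.
A1 applies (level before this adjustment is 17 < 22, so +2): 17 + 2 = 19.
A2 does not apply.
A3 applies: 19 − 2 = 17.
A4 applies: 17 − 2 = 15.
A5 applies: 15 + 2 = 17.
A7 applies (level before this adjustment is 17 < 27, so +1): 17 + 1 = 18.
A8 applies: 18 + 2 = 20.
Final offense level: 20.
Criminal history: 10 prior points → Category C (10+).
Level 20 falls in the 19-29 band.
Grid: Level 19-29 × Category C = 180-196 weeks.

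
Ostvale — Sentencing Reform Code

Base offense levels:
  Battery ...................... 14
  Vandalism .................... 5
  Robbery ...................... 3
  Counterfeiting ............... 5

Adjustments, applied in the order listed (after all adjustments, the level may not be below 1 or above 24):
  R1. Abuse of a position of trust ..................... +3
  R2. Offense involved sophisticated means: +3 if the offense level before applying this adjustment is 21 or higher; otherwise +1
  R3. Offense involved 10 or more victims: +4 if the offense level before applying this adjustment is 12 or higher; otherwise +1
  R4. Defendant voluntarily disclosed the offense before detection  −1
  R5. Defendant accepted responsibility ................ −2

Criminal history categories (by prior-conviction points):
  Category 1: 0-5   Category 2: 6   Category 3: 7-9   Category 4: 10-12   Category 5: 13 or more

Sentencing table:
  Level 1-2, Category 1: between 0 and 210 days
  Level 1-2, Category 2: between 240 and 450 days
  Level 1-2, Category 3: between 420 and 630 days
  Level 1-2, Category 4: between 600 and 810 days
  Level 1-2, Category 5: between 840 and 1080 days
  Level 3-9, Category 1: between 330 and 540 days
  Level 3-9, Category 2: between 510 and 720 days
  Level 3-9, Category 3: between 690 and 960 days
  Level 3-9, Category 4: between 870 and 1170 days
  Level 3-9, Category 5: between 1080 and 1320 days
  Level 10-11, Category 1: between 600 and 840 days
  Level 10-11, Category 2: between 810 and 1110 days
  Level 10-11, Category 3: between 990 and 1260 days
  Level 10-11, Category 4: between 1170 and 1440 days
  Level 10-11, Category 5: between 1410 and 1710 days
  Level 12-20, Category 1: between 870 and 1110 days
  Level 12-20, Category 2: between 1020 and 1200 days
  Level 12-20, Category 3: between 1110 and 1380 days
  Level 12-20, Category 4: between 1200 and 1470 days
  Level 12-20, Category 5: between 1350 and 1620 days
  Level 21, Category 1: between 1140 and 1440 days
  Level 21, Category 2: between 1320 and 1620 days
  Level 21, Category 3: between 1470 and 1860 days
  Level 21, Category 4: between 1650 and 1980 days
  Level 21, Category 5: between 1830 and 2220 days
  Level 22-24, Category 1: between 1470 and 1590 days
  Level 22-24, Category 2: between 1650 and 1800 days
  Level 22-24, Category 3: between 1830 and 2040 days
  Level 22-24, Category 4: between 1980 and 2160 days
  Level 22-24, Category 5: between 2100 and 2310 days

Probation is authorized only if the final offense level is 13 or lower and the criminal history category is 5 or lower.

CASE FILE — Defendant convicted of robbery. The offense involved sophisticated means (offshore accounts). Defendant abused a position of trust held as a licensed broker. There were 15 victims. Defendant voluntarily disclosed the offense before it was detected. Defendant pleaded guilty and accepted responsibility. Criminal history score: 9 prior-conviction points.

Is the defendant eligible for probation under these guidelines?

Base offense level for robbery: 3.
R1 applies: 3 + 3 = 6.
R2 applies (level before this adjustment is 6 < 21, so +1): 6 + 1 = 7.
R3 applies (level before this adjustment is 7 < 12, so +1): 7 + 1 = 8.
R4 applies: 8 − 1 = 7.
R5 applies: 7 − 2 = 5.
Final offense level: 5.
Criminal history: 9 prior points → Category 3 (7-9).
Level 5 falls in the 3-9 band.
Grid: Level 3-9 × Category 3 = 690-960 days.
Probation check: level 5 ≤ 13 and category 3 ≤ 5 → eligible.

Yes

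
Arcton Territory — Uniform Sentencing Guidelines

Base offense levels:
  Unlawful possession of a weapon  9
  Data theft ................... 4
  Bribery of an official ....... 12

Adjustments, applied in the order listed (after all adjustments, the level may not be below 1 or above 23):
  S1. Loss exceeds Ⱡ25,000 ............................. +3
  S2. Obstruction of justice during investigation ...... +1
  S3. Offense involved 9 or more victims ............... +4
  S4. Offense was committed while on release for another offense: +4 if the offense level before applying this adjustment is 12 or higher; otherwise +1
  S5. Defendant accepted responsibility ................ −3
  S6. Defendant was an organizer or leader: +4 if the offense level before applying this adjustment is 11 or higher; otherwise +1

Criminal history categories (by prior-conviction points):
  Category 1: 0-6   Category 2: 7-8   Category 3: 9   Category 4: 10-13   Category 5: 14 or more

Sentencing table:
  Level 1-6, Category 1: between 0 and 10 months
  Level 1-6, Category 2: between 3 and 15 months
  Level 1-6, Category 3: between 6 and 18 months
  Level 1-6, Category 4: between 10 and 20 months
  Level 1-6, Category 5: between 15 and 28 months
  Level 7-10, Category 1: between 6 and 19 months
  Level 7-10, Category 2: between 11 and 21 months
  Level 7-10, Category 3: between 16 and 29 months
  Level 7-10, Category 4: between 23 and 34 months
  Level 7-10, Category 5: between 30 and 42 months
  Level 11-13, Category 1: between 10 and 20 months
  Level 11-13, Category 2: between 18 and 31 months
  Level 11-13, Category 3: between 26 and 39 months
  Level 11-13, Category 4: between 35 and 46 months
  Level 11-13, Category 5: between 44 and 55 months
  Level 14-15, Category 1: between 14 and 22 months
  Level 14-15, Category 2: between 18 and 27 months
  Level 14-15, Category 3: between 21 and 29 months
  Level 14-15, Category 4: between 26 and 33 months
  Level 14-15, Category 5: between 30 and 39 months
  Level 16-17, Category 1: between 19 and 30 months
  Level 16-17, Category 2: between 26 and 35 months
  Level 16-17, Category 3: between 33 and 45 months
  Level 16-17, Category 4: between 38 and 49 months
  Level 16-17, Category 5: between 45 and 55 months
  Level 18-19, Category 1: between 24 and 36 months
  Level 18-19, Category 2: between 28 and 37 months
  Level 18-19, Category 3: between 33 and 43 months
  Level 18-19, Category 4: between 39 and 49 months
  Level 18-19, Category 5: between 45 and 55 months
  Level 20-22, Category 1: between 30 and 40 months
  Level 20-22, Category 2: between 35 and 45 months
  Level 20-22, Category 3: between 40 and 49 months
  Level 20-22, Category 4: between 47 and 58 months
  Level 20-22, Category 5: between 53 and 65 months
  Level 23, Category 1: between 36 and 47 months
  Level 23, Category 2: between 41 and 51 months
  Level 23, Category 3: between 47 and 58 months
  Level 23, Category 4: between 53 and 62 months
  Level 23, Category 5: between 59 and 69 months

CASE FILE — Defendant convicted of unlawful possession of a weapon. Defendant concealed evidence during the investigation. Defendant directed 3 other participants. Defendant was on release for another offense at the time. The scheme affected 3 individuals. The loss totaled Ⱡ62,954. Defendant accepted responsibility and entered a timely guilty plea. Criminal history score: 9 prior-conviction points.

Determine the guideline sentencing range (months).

Base offense level for unlawful possession of a weapon: 9.
S1 applies: 9 + 3 = 12.
S2 applies: 12 + 1 = 13.
S3 does not apply.
S4 applies (level before this adjustment is 13 ≥ 12, so +4): 13 + 4 = 17.
S5 applies: 17 − 3 = 14.
S6 applies (level before this adjustment is 14 ≥ 11, so +4): 14 + 4 = 18.
Final offense level: 18.
Criminal history: 9 prior points → Category 3 (9).
Level 18 falls in the 18-19 band.
Grid: Level 18-19 × Category 3 = 33-43 months.

33-43 months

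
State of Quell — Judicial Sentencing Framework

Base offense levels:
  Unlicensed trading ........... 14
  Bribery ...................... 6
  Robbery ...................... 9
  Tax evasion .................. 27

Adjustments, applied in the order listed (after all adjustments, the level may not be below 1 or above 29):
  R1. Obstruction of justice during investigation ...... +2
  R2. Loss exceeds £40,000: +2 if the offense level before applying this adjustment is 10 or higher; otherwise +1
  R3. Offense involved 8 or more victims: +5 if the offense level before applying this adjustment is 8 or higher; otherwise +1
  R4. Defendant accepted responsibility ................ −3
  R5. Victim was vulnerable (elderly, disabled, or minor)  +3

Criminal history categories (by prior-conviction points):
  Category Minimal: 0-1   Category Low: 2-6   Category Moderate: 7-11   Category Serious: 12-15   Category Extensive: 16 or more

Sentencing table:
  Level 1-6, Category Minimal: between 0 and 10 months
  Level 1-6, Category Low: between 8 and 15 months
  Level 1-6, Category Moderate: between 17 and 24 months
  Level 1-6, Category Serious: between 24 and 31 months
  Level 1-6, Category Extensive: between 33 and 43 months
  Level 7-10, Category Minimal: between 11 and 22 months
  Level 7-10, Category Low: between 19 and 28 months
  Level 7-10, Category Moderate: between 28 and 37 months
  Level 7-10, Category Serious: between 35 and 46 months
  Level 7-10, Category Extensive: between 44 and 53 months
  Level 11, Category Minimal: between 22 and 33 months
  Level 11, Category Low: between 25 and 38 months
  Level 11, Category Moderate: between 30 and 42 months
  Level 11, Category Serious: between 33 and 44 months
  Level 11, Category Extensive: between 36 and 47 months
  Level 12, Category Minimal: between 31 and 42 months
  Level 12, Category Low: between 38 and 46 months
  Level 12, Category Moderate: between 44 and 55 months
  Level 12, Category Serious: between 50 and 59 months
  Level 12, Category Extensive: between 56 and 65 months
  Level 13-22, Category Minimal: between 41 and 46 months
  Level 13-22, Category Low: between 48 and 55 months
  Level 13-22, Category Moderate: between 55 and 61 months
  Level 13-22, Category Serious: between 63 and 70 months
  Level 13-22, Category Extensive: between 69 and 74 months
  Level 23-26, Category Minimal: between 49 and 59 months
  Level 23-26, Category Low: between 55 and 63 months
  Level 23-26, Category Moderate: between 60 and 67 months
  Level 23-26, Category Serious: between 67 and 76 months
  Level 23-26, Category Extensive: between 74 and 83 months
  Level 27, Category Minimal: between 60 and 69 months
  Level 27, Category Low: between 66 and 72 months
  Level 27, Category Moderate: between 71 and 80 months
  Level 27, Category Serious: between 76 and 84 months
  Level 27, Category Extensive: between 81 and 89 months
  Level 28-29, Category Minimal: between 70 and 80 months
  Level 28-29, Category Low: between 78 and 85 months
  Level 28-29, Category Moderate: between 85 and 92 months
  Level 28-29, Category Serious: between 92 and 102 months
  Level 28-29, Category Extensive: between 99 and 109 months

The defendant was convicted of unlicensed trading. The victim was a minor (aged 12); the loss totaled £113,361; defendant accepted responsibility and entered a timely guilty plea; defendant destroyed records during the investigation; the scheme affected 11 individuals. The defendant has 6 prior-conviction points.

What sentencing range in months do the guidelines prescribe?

55-63 months

Base offense level for unlicensed trading: 14.
R1 applies: 14 + 2 = 16.
R2 applies (level before this adjustment is 16 ≥ 10, so +2): 16 + 2 = 18.
R3 applies (level before this adjustment is 18 ≥ 8, so +5): 18 + 5 = 23.
R4 applies: 23 − 3 = 20.
R5 applies: 20 + 3 = 23.
Final offense level: 23.
Criminal history: 6 prior points → Category Low (2-6).
Level 23 falls in the 23-26 band.
Grid: Level 23-26 × Category Low = 55-63 months.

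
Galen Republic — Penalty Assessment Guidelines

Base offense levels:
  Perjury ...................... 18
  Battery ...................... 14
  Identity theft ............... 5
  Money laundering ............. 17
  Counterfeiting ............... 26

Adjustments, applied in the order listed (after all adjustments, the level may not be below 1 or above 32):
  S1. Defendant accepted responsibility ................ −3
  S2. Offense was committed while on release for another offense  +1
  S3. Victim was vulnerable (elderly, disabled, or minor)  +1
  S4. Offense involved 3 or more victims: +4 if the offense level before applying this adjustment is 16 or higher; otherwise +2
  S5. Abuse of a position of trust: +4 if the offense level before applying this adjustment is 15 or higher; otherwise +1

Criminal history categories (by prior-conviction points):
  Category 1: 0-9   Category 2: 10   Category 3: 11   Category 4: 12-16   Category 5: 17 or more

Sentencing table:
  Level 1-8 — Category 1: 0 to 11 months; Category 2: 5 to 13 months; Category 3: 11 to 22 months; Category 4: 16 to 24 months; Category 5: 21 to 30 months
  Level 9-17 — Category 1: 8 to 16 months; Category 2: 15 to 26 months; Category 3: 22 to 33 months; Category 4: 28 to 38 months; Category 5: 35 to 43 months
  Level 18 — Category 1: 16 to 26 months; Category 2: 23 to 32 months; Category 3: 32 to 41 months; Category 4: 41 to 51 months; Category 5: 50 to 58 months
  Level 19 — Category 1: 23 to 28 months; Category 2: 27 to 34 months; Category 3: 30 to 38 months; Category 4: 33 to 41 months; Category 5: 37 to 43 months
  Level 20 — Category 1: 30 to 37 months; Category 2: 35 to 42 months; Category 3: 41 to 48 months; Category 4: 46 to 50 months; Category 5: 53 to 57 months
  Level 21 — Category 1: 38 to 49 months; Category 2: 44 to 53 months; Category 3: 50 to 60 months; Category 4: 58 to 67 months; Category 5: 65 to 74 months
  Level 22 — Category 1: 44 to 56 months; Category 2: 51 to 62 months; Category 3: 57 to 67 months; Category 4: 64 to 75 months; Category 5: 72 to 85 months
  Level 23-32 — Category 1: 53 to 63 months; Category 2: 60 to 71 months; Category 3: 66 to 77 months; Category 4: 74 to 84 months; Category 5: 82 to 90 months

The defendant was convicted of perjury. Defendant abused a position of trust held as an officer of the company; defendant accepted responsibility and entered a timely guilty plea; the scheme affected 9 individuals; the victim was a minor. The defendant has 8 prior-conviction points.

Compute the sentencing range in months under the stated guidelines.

53-63 months

Base offense level for perjury: 18.
S1 applies: 18 − 3 = 15.
S2 does not apply.
S3 applies: 15 + 1 = 16.
S4 applies (level before this adjustment is 16 ≥ 16, so +4): 16 + 4 = 20.
S5 applies (level before this adjustment is 20 ≥ 15, so +4): 20 + 4 = 24.
Final offense level: 24.
Criminal history: 8 prior points → Category 1 (0-9).
Level 24 falls in the 23-32 band.
Grid: Level 23-32 × Category 1 = 53-63 months.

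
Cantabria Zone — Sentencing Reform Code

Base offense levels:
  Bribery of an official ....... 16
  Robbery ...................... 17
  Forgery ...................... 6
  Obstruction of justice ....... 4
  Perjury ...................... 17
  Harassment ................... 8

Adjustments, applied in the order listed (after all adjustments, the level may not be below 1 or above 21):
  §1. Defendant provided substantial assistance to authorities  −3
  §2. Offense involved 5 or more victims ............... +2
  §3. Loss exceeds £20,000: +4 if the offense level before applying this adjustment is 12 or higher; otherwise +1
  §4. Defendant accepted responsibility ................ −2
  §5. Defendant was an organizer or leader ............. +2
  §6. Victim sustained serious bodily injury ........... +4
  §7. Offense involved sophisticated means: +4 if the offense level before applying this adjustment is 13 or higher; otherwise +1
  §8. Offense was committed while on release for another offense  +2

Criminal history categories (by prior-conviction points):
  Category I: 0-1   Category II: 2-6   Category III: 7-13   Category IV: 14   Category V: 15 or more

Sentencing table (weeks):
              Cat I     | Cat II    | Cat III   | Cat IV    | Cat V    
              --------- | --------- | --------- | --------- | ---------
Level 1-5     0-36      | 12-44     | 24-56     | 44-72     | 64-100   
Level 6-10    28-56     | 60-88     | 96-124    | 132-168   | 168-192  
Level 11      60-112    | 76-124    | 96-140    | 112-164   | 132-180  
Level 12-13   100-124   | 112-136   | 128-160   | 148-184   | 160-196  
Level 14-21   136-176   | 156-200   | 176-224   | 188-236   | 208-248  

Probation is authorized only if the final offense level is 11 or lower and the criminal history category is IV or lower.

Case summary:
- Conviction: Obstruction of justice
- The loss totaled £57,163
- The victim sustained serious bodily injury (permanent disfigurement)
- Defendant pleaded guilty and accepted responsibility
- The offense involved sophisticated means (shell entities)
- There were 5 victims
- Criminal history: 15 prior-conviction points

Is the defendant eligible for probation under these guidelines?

Base offense level for obstruction of justice: 4.
§1 does not apply.
§2 applies: 4 + 2 = 6.
§3 applies (level before this adjustment is 6 < 12, so +1): 6 + 1 = 7.
§4 applies: 7 − 2 = 5.
§6 applies: 5 + 4 = 9.
§7 applies (level before this adjustment is 9 < 13, so +1): 9 + 1 = 10.
Final offense level: 10.
Criminal history: 15 prior points → Category V (15+).
Level 10 falls in the 6-10 band.
Grid: Level 6-10 × Category V = 168-192 weeks.
Probation check: level 10 ≤ 11 and category V > IV → not eligible.

No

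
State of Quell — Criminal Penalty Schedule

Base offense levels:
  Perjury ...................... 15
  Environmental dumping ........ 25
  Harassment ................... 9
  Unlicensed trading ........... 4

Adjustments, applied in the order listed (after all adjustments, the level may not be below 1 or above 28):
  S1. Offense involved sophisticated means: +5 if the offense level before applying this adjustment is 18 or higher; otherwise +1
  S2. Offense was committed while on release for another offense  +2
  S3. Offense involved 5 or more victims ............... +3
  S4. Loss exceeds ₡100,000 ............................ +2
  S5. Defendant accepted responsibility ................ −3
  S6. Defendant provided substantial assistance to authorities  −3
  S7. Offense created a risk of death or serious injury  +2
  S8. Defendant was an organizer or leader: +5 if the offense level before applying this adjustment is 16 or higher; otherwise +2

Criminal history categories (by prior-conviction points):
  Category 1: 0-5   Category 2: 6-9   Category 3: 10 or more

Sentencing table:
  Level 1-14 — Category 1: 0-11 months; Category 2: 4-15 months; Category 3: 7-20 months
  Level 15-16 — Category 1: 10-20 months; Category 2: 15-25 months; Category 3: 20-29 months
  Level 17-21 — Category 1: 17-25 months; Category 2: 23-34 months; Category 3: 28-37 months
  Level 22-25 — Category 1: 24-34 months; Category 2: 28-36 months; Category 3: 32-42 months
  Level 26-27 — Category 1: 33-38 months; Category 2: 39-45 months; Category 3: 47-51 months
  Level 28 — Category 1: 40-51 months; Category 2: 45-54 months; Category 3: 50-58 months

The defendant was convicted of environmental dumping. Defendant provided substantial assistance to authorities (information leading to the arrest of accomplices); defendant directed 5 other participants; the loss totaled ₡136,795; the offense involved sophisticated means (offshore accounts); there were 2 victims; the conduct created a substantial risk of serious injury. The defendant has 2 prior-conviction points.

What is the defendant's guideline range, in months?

40-51 months

Base offense level for environmental dumping: 25.
S1 applies (level before this adjustment is 25 ≥ 18, so +5): 25 + 5 = 30.
S3 does not apply.
S4 applies: 30 + 2 = 32.
S6 applies: 32 − 3 = 29.
S7 applies: 29 + 2 = 31.
S8 applies (level before this adjustment is 31 ≥ 16, so +5): 31 + 5 = 36.
Level 36 exceeds the maximum of 28; capped at 28.
Final offense level: 28.
Criminal history: 2 prior points → Category 1 (0-5).
Level 28 falls in the 28 band.
Grid: Level 28 × Category 1 = 40-51 months.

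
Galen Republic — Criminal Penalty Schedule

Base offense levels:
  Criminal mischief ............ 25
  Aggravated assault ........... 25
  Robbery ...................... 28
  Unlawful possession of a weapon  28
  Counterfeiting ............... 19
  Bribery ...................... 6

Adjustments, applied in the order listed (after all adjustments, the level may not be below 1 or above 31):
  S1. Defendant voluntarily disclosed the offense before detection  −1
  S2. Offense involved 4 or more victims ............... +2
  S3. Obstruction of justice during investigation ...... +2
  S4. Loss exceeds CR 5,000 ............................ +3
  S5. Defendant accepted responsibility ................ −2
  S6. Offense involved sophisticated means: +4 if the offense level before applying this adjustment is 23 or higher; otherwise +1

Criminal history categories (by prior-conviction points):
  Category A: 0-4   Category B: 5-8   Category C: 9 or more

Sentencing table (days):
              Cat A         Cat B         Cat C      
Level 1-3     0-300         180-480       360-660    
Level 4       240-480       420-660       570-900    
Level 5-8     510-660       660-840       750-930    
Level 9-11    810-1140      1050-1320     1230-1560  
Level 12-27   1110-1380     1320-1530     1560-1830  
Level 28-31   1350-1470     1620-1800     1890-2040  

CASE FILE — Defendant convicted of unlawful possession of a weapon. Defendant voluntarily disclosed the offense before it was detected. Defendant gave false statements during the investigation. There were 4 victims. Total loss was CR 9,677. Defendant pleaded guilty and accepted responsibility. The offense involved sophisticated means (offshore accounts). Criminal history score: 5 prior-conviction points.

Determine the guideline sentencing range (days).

Base offense level for unlawful possession of a weapon: 28.
S1 applies: 28 − 1 = 27.
S2 applies: 27 + 2 = 29.
S3 applies: 29 + 2 = 31.
S4 applies: 31 + 3 = 34.
S5 applies: 34 − 2 = 32.
S6 applies (level before this adjustment is 32 ≥ 23, so +4): 32 + 4 = 36.
Level 36 exceeds the maximum of 31; capped at 31.
Final offense level: 31.
Criminal history: 5 prior points → Category B (5-8).
Level 31 falls in the 28-31 band.
Grid: Level 28-31 × Category B = 1620-1800 days.

1620-1800 days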